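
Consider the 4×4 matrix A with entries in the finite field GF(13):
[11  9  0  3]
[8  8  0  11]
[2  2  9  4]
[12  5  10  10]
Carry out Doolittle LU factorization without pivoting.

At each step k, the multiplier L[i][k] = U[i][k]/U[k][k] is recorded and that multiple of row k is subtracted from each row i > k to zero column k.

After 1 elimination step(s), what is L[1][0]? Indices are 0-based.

L[1][0] = 9

Step 1: pivot at (0,0) is 11.
  row1 ← row1 − (9)·row0  ⇒  L[1][0]=9, U row1=(0, 5, 0, 10)
  row2 ← row2 − (12)·row0  ⇒  L[2][0]=12, U row2=(0, 11, 9, 7)
  row3 ← row3 − (7)·row0  ⇒  L[3][0]=7, U row3=(0, 7, 10, 2)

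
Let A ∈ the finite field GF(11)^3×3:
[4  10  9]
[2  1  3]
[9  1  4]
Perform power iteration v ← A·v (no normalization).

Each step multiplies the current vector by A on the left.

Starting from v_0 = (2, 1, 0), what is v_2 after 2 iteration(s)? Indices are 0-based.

v_2 = (7, 10, 1)

v_0 = (2, 1, 0).
v_1 = A·v_0 = (7, 5, 8).
v_2 = A·v_1 = (7, 10, 1).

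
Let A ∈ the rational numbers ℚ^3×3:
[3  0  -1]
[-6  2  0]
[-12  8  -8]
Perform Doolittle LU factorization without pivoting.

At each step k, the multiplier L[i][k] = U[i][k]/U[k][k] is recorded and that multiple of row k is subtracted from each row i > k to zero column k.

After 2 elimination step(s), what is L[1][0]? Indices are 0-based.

[col 0] pivot 3
  R1 -= -2*R0 → (0, 2, -2)  (L[1][0] := -2)
  R2 -= -4*R0 → (0, 8, -12)  (L[2][0] := -4)
[col 1] pivot 2
  R2 -= 4*R1 → (0, 0, -4)  (L[2][1] := 4)

L[1][0] = -2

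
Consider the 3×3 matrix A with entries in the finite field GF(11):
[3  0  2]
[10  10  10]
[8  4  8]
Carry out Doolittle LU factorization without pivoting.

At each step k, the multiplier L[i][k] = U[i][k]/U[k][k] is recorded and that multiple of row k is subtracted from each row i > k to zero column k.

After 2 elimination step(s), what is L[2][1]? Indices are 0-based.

k=0: U[0][0]=3
  eliminate (1,0): mult=7, new row 1: (0, 10, 7); set L[1][0]=7
  eliminate (2,0): mult=10, new row 2: (0, 4, 10); set L[2][0]=10
k=1: U[1][1]=10
  eliminate (2,1): mult=7, new row 2: (0, 0, 5); set L[2][1]=7

L[2][1] = 7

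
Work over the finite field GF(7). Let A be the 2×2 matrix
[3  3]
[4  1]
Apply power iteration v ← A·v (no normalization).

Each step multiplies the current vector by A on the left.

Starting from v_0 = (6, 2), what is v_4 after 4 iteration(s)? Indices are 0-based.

v_0 = (6, 2).
v_1 = A·v_0 = (3, 5).
v_2 = A·v_1 = (3, 3).
v_3 = A·v_2 = (4, 1).
v_4 = A·v_3 = (1, 3).

v_4 = (1, 3)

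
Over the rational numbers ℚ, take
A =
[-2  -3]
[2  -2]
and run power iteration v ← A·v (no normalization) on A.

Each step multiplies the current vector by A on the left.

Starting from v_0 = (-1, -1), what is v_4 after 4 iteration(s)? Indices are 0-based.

v_0 = (-1, -1).
v_1 = A·v_0 = (5, 0).
v_2 = A·v_1 = (-10, 10).
v_3 = A·v_2 = (-10, -40).
v_4 = A·v_3 = (140, 60).

v_4 = (140, 60)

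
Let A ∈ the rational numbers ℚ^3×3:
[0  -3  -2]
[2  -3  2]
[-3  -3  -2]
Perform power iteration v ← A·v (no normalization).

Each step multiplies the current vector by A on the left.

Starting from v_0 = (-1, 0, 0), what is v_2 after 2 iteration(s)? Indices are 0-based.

v_2 = (0, 12, 0)

v_0 = (-1, 0, 0).
v_1 = A·v_0 = (0, -2, 3).
v_2 = A·v_1 = (0, 12, 0).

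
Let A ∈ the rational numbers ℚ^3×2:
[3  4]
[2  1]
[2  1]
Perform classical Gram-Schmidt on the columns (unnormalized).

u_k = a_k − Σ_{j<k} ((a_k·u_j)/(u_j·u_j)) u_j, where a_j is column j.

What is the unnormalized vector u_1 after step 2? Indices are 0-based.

Step 1: u_0 = a_0 = (3, 2, 2).
Step 2: u_1 = a_1 − (16/17)·u_0 = (20/17, -15/17, -15/17).

u_1 = (20/17, -15/17, -15/17)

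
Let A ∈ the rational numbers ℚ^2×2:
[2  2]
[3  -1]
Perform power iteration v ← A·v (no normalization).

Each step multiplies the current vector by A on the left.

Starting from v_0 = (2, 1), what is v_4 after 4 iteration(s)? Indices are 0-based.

v_4 = (246, 157)

v_0 = (2, 1).
v_1 = A·v_0 = (6, 5).
v_2 = A·v_1 = (22, 13).
v_3 = A·v_2 = (70, 53).
v_4 = A·v_3 = (246, 157).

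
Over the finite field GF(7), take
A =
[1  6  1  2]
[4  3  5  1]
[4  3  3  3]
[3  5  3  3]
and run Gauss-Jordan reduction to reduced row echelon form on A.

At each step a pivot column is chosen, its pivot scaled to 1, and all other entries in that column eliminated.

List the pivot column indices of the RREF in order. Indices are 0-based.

pivot columns: 0, 1, 2, 3

pivot(0,0)=1: scale R0 → (1, 6, 1, 2)
  clear (1,0): R1 −= (4)R0 → (0, 0, 1, 0)
  clear (2,0): R2 −= (4)R0 → (0, 0, 6, 2)
  clear (3,0): R3 −= (3)R0 → (0, 1, 0, 4)
pivot(1,1): swap R1↔R3
pivot(1,1)=1: scale R1 → (0, 1, 0, 4)
  clear (0,1): R0 −= (6)R1 → (1, 0, 1, 6)
pivot(2,2)=6: scale R2 → (0, 0, 1, 5)
  clear (0,2): R0 −= (1)R2 → (1, 0, 0, 1)
  clear (3,2): R3 −= (1)R2 → (0, 0, 0, 2)
pivot(3,3)=2: scale R3 → (0, 0, 0, 1)
  clear (0,3): R0 −= (1)R3 → (1, 0, 0, 0)
  clear (1,3): R1 −= (4)R3 → (0, 1, 0, 0)
  clear (2,3): R2 −= (5)R3 → (0, 0, 1, 0)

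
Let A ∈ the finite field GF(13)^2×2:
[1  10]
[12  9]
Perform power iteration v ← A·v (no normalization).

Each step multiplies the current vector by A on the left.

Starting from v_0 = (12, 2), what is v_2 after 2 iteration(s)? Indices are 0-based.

v_2 = (1, 9)

v_0 = (12, 2).
v_1 = A·v_0 = (6, 6).
v_2 = A·v_1 = (1, 9).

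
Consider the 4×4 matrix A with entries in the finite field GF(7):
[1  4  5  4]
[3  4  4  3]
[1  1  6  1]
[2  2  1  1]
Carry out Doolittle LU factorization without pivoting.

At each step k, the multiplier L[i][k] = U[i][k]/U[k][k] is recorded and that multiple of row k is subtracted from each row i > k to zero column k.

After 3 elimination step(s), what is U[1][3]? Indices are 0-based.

[col 0] pivot 1
  R1 -= 3*R0 → (0, 6, 3, 5)  (L[1][0] := 3)
  R2 -= 1*R0 → (0, 4, 1, 4)  (L[2][0] := 1)
  R3 -= 2*R0 → (0, 1, 5, 0)  (L[3][0] := 2)
[col 1] pivot 6
  R2 -= 3*R1 → (0, 0, 6, 3)  (L[2][1] := 3)
  R3 -= 6*R1 → (0, 0, 1, 5)  (L[3][1] := 6)
[col 2] pivot 6
  R3 -= 6*R2 → (0, 0, 0, 1)  (L[3][2] := 6)

U[1][3] = 5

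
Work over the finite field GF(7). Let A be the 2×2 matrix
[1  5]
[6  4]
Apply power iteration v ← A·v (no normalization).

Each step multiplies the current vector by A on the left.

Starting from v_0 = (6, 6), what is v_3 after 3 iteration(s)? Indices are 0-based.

v_3 = (5, 4)

v_0 = (6, 6).
v_1 = A·v_0 = (1, 4).
v_2 = A·v_1 = (0, 1).
v_3 = A·v_2 = (5, 4).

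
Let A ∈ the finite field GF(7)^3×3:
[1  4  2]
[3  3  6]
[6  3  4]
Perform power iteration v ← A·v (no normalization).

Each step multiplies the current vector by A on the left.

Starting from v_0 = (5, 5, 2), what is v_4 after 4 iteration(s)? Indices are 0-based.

v_4 = (6, 0, 2)

v_0 = (5, 5, 2).
v_1 = A·v_0 = (1, 0, 4).
v_2 = A·v_1 = (2, 6, 1).
v_3 = A·v_2 = (0, 2, 6).
v_4 = A·v_3 = (6, 0, 2).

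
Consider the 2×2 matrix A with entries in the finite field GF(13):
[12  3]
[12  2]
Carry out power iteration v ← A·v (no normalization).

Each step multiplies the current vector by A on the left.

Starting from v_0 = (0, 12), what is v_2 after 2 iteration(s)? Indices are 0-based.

v_2 = (10, 12)

v_0 = (0, 12).
v_1 = A·v_0 = (10, 11).
v_2 = A·v_1 = (10, 12).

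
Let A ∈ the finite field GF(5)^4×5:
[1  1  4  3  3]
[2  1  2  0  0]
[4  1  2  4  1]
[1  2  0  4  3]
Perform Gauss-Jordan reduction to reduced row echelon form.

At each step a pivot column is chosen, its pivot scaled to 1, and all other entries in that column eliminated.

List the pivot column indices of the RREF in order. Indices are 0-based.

step 1: normalize row 0 (÷1) = (1, 1, 4, 3, 3)
  row 1: subtract 2×row0 = (0, 4, 4, 4, 4)
  row 2: subtract 4×row0 = (0, 2, 1, 2, 4)
  row 3: subtract 1×row0 = (0, 1, 1, 1, 0)
step 2: normalize row 1 (÷4) = (0, 1, 1, 1, 1)
  row 0: subtract 1×row1 = (1, 0, 3, 2, 2)
  row 2: subtract 2×row1 = (0, 0, 4, 0, 2)
  row 3: subtract 1×row1 = (0, 0, 0, 0, 4)
step 3: normalize row 2 (÷4) = (0, 0, 1, 0, 3)
  row 0: subtract 3×row2 = (1, 0, 0, 2, 3)
  row 1: subtract 1×row2 = (0, 1, 0, 1, 3)
skip col 3 (zero from row 3)
step 4: normalize row 3 (÷4) = (0, 0, 0, 0, 1)
  row 0: subtract 3×row3 = (1, 0, 0, 2, 0)
  row 1: subtract 3×row3 = (0, 1, 0, 1, 0)
  row 2: subtract 3×row3 = (0, 0, 1, 0, 0)

pivot columns: 0, 1, 2, 4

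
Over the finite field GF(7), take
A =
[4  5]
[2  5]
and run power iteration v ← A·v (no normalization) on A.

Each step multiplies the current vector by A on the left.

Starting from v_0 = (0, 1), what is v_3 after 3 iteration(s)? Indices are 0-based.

v_3 = (5, 6)

v_0 = (0, 1).
v_1 = A·v_0 = (5, 5).
v_2 = A·v_1 = (3, 0).
v_3 = A·v_2 = (5, 6).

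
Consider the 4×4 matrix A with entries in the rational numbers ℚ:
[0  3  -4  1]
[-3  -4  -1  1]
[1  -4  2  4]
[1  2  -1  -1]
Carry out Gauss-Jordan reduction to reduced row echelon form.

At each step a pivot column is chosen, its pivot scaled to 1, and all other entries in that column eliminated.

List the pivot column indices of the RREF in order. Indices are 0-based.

pivot columns: 0, 1, 2, 3

[1] R0 <-> R1
[1] R0 /= -3  ⇒  (1, 4/3, 1/3, -1/3)
     R2 -= 1·R0  ⇒  (0, -16/3, 5/3, 13/3)
     R3 -= 1·R0  ⇒  (0, 2/3, -4/3, -2/3)
[2] R1 /= 3  ⇒  (0, 1, -4/3, 1/3)
     R0 -= 4/3·R1  ⇒  (1, 0, 19/9, -7/9)
     R2 -= -16/3·R1  ⇒  (0, 0, -49/9, 55/9)
     R3 -= 2/3·R1  ⇒  (0, 0, -4/9, -8/9)
[3] R2 /= -49/9  ⇒  (0, 0, 1, -55/49)
     R0 -= 19/9·R2  ⇒  (1, 0, 0, 78/49)
     R1 -= -4/3·R2  ⇒  (0, 1, 0, -57/49)
     R3 -= -4/9·R2  ⇒  (0, 0, 0, -68/49)
[4] R3 /= -68/49  ⇒  (0, 0, 0, 1)
     R0 -= 78/49·R3  ⇒  (1, 0, 0, 0)
     R1 -= -57/49·R3  ⇒  (0, 1, 0, 0)
     R2 -= -55/49·R3  ⇒  (0, 0, 1, 0)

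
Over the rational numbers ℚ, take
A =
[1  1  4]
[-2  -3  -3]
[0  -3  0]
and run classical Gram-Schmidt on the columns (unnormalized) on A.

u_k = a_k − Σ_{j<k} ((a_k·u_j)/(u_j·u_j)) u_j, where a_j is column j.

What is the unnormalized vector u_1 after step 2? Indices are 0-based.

Step 1: u_0 = a_0 = (1, -2, 0).
Step 2: u_1 = a_1 − (7/5)·u_0 = (-2/5, -1/5, -3).

u_1 = (-2/5, -1/5, -3)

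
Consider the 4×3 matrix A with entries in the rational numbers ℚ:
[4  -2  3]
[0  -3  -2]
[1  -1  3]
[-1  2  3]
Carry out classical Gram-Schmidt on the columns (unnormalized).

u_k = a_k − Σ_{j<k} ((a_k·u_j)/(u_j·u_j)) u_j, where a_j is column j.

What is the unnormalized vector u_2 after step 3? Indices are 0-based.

Step 1: u_0 = a_0 = (4, 0, 1, -1).
Step 2: u_1 = a_1 − (-11/18)·u_0 = (4/9, -3, -7/18, 25/18).
Step 3: u_2 = a_2 − (2/3)·u_0 − (186/203)·u_1 = (-15/203, 152/203, 78/29, 486/203).

u_2 = (-15/203, 152/203, 78/29, 486/203)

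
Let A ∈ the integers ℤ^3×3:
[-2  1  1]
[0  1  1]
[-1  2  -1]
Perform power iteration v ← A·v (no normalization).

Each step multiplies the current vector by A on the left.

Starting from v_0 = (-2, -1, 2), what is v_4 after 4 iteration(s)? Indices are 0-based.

v_0 = (-2, -1, 2).
v_1 = A·v_0 = (5, 1, -2).
v_2 = A·v_1 = (-11, -1, -1).
v_3 = A·v_2 = (20, -2, 10).
v_4 = A·v_3 = (-32, 8, -34).

v_4 = (-32, 8, -34)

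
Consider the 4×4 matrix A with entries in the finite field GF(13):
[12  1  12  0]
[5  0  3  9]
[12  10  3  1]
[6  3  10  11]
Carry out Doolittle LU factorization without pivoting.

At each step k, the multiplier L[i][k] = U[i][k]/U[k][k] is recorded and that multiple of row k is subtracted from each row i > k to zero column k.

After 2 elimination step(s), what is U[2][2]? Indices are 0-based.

U[2][2] = 5

k=0: U[0][0]=12
  eliminate (1,0): mult=8, new row 1: (0, 5, 11, 9); set L[1][0]=8
  eliminate (2,0): mult=1, new row 2: (0, 9, 4, 1); set L[2][0]=1
  eliminate (3,0): mult=7, new row 3: (0, 9, 4, 11); set L[3][0]=7
k=1: U[1][1]=5
  eliminate (2,1): mult=7, new row 2: (0, 0, 5, 3); set L[2][1]=7
  eliminate (3,1): mult=7, new row 3: (0, 0, 5, 0); set L[3][1]=7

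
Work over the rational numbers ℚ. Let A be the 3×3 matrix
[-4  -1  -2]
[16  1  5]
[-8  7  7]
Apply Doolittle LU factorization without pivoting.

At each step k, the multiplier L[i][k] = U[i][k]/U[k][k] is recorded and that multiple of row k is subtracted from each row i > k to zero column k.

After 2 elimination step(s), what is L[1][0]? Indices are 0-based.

L[1][0] = -4

[col 0] pivot -4
  R1 -= -4*R0 → (0, -3, -3)  (L[1][0] := -4)
  R2 -= 2*R0 → (0, 9, 11)  (L[2][0] := 2)
[col 1] pivot -3
  R2 -= -3*R1 → (0, 0, 2)  (L[2][1] := -3)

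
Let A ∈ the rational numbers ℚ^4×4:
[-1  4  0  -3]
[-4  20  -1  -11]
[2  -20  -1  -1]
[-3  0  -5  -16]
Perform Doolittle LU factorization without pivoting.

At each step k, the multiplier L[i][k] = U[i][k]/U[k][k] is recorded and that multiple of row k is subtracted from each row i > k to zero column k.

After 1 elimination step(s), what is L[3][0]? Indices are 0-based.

L[3][0] = 3

Step 1: pivot at (0,0) is -1.
  row1 ← row1 − (4)·row0  ⇒  L[1][0]=4, U row1=(0, 4, -1, 1)
  row2 ← row2 − (-2)·row0  ⇒  L[2][0]=-2, U row2=(0, -12, -1, -7)
  row3 ← row3 − (3)·row0  ⇒  L[3][0]=3, U row3=(0, -12, -5, -7)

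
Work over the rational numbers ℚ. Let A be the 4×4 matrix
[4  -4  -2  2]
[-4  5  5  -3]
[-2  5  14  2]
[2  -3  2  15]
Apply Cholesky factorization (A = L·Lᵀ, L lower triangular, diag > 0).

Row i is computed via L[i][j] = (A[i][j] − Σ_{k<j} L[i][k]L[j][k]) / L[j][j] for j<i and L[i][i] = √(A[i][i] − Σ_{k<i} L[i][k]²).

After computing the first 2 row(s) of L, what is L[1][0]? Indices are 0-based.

Step 1: L[0][0] = √(4) = 2.
  L[1][0] = (-4) / L[0][0] = -2.
Step 2: L[1][1] = √(1) = 1.

L[1][0] = -2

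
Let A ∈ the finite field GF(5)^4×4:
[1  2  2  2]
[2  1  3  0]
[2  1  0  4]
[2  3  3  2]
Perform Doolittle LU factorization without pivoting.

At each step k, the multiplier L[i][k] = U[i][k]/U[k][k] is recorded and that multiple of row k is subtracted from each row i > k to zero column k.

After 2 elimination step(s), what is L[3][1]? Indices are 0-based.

L[3][1] = 2

k=0: U[0][0]=1
  eliminate (1,0): mult=2, new row 1: (0, 2, 4, 1); set L[1][0]=2
  eliminate (2,0): mult=2, new row 2: (0, 2, 1, 0); set L[2][0]=2
  eliminate (3,0): mult=2, new row 3: (0, 4, 4, 3); set L[3][0]=2
k=1: U[1][1]=2
  eliminate (2,1): mult=1, new row 2: (0, 0, 2, 4); set L[2][1]=1
  eliminate (3,1): mult=2, new row 3: (0, 0, 1, 1); set L[3][1]=2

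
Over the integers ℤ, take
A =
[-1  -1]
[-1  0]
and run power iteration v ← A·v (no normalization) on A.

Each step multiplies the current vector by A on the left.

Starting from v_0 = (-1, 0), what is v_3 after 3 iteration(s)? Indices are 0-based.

v_0 = (-1, 0).
v_1 = A·v_0 = (1, 1).
v_2 = A·v_1 = (-2, -1).
v_3 = A·v_2 = (3, 2).

v_3 = (3, 2)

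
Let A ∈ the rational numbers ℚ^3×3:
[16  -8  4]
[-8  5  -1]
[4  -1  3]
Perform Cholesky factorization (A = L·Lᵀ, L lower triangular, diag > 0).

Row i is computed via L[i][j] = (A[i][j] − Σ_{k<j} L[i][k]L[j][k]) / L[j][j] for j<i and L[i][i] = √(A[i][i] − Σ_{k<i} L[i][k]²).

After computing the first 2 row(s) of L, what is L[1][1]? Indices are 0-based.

Step 1: L[0][0] = √(16) = 4.
  L[1][0] = (-8) / L[0][0] = -2.
Step 2: L[1][1] = √(1) = 1.

L[1][1] = 1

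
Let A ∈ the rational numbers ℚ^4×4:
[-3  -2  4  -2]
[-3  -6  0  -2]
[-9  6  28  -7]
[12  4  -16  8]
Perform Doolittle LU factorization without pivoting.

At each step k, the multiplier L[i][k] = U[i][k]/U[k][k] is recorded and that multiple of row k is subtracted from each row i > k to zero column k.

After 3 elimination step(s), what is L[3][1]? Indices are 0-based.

L[3][1] = 1

Step 1: pivot at (0,0) is -3.
  row1 ← row1 − (1)·row0  ⇒  L[1][0]=1, U row1=(0, -4, -4, 0)
  row2 ← row2 − (3)·row0  ⇒  L[2][0]=3, U row2=(0, 12, 16, -1)
  row3 ← row3 − (-4)·row0  ⇒  L[3][0]=-4, U row3=(0, -4, 0, 0)
Step 2: pivot at (1,1) is -4.
  row2 ← row2 − (-3)·row1  ⇒  L[2][1]=-3, U row2=(0, 0, 4, -1)
  row3 ← row3 − (1)·row1  ⇒  L[3][1]=1, U row3=(0, 0, 4, 0)
Step 3: pivot at (2,2) is 4.
  row3 ← row3 − (1)·row2  ⇒  L[3][2]=1, U row3=(0, 0, 0, 1)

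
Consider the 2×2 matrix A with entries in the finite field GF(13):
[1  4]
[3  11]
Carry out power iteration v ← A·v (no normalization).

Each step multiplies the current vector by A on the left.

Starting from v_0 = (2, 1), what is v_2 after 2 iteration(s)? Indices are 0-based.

v_0 = (2, 1).
v_1 = A·v_0 = (6, 4).
v_2 = A·v_1 = (9, 10).

v_2 = (9, 10)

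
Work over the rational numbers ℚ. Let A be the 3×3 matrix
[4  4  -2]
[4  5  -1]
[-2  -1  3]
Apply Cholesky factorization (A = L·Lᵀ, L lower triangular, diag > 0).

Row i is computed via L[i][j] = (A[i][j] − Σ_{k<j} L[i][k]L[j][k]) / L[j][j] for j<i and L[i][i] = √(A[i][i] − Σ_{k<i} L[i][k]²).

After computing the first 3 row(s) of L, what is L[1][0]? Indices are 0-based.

L[1][0] = 2

Step 1: L[0][0] = √(4) = 2.
  L[1][0] = (4) / L[0][0] = 2.
Step 2: L[1][1] = √(1) = 1.
  L[2][0] = (-2) / L[0][0] = -1.
  L[2][1] = (1) / L[1][1] = 1.
Step 3: L[2][2] = √(1) = 1.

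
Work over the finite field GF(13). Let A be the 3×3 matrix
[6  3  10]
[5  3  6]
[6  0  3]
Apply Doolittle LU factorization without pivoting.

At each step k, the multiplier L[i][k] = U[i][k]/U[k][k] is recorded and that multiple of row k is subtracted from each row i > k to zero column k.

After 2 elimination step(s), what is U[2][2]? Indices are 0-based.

U[2][2] = 5

k=0: U[0][0]=6
  eliminate (1,0): mult=3, new row 1: (0, 7, 2); set L[1][0]=3
  eliminate (2,0): mult=1, new row 2: (0, 10, 6); set L[2][0]=1
k=1: U[1][1]=7
  eliminate (2,1): mult=7, new row 2: (0, 0, 5); set L[2][1]=7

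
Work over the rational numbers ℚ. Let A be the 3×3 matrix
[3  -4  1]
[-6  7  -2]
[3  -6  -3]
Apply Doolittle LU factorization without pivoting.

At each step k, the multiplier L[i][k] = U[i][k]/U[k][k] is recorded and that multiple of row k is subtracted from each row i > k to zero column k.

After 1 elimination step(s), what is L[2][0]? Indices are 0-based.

L[2][0] = 1

[col 0] pivot 3
  R1 -= -2*R0 → (0, -1, 0)  (L[1][0] := -2)
  R2 -= 1*R0 → (0, -2, -4)  (L[2][0] := 1)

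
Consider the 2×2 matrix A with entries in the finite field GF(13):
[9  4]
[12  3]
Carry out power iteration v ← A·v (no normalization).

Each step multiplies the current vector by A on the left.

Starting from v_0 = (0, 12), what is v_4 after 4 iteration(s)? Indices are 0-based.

v_4 = (3, 5)

v_0 = (0, 12).
v_1 = A·v_0 = (9, 10).
v_2 = A·v_1 = (4, 8).
v_3 = A·v_2 = (3, 7).
v_4 = A·v_3 = (3, 5).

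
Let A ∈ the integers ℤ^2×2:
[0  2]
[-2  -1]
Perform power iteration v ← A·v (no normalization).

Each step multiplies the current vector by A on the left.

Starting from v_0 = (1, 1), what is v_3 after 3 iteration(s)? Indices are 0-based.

v_0 = (1, 1).
v_1 = A·v_0 = (2, -3).
v_2 = A·v_1 = (-6, -1).
v_3 = A·v_2 = (-2, 13).

v_3 = (-2, 13)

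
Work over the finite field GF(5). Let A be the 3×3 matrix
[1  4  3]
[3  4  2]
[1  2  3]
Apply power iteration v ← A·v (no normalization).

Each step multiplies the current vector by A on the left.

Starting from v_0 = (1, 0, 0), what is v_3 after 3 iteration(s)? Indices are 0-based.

v_0 = (1, 0, 0).
v_1 = A·v_0 = (1, 3, 1).
v_2 = A·v_1 = (1, 2, 0).
v_3 = A·v_2 = (4, 1, 0).

v_3 = (4, 1, 0)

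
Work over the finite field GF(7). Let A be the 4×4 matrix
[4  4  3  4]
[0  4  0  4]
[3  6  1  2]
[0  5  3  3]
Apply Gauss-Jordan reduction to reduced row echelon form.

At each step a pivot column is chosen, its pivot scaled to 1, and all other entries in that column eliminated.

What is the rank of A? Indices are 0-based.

rank = 4

step 1: normalize row 0 (÷4) = (1, 1, 6, 1)
  row 2: subtract 3×row0 = (0, 3, 4, 6)
step 2: normalize row 1 (÷4) = (0, 1, 0, 1)
  row 0: subtract 1×row1 = (1, 0, 6, 0)
  row 2: subtract 3×row1 = (0, 0, 4, 3)
  row 3: subtract 5×row1 = (0, 0, 3, 5)
step 3: normalize row 2 (÷4) = (0, 0, 1, 6)
  row 0: subtract 6×row2 = (1, 0, 0, 6)
  row 3: subtract 3×row2 = (0, 0, 0, 1)
step 4: normalize row 3 (÷1) = (0, 0, 0, 1)
  row 0: subtract 6×row3 = (1, 0, 0, 0)
  row 1: subtract 1×row3 = (0, 1, 0, 0)
  row 2: subtract 6×row3 = (0, 0, 1, 0)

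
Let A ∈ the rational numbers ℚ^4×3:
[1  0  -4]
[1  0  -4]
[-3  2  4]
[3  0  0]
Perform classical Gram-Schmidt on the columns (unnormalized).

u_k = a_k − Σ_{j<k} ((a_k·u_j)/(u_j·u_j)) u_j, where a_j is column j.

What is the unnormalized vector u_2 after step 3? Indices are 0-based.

Step 1: u_0 = a_0 = (1, 1, -3, 3).
Step 2: u_1 = a_1 − (-3/10)·u_0 = (3/10, 3/10, 11/10, 9/10).
Step 3: u_2 = a_2 − (-1)·u_0 − (10/11)·u_1 = (-36/11, -36/11, 0, 24/11).

u_2 = (-36/11, -36/11, 0, 24/11)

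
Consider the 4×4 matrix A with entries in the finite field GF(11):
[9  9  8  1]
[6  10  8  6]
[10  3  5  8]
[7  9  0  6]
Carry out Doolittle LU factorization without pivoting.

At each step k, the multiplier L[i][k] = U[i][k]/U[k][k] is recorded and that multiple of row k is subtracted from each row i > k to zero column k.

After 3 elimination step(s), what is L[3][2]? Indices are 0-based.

L[3][2] = 6

k=0: U[0][0]=9
  eliminate (1,0): mult=8, new row 1: (0, 4, 10, 9); set L[1][0]=8
  eliminate (2,0): mult=6, new row 2: (0, 4, 1, 2); set L[2][0]=6
  eliminate (3,0): mult=2, new row 3: (0, 2, 6, 4); set L[3][0]=2
k=1: U[1][1]=4
  eliminate (2,1): mult=1, new row 2: (0, 0, 2, 4); set L[2][1]=1
  eliminate (3,1): mult=6, new row 3: (0, 0, 1, 5); set L[3][1]=6
k=2: U[2][2]=2
  eliminate (3,2): mult=6, new row 3: (0, 0, 0, 3); set L[3][2]=6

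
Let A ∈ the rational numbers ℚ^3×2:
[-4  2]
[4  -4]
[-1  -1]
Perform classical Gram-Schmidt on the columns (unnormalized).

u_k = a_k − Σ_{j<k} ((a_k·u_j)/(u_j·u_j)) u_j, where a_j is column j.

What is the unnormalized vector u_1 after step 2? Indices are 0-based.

Step 1: u_0 = a_0 = (-4, 4, -1).
Step 2: u_1 = a_1 − (-23/33)·u_0 = (-26/33, -40/33, -56/33).

u_1 = (-26/33, -40/33, -56/33)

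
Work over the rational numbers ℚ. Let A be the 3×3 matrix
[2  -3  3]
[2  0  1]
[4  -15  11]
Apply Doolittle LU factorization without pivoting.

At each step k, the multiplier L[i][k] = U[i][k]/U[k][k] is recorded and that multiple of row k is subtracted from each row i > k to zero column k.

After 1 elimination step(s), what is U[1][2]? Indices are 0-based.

U[1][2] = -2

[col 0] pivot 2
  R1 -= 1*R0 → (0, 3, -2)  (L[1][0] := 1)
  R2 -= 2*R0 → (0, -9, 5)  (L[2][0] := 2)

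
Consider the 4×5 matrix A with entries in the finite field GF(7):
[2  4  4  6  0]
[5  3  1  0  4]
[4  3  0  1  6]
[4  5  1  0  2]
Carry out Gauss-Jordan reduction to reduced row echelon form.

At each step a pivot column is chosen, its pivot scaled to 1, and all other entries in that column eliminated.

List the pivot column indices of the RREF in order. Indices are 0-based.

pivot columns: 0, 1, 2, 3

pivot(0,0)=2: scale R0 → (1, 2, 2, 3, 0)
  clear (1,0): R1 −= (5)R0 → (0, 0, 5, 6, 4)
  clear (2,0): R2 −= (4)R0 → (0, 2, 6, 3, 6)
  clear (3,0): R3 −= (4)R0 → (0, 4, 0, 2, 2)
pivot(1,1): swap R1↔R2
pivot(1,1)=2: scale R1 → (0, 1, 3, 5, 3)
  clear (0,1): R0 −= (2)R1 → (1, 0, 3, 0, 1)
  clear (3,1): R3 −= (4)R1 → (0, 0, 2, 3, 4)
pivot(2,2)=5: scale R2 → (0, 0, 1, 4, 5)
  clear (0,2): R0 −= (3)R2 → (1, 0, 0, 2, 0)
  clear (1,2): R1 −= (3)R2 → (0, 1, 0, 0, 2)
  clear (3,2): R3 −= (2)R2 → (0, 0, 0, 2, 1)
pivot(3,3)=2: scale R3 → (0, 0, 0, 1, 4)
  clear (0,3): R0 −= (2)R3 → (1, 0, 0, 0, 6)
  clear (2,3): R2 −= (4)R3 → (0, 0, 1, 0, 3)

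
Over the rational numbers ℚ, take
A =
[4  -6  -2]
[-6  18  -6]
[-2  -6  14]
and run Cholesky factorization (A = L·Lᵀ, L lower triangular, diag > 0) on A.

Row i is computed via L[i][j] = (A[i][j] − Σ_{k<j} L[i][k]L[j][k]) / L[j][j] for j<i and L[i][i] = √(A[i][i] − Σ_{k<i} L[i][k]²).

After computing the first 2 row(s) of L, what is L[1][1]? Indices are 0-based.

L[1][1] = 3

Step 1: L[0][0] = √(4) = 2.
  L[1][0] = (-6) / L[0][0] = -3.
Step 2: L[1][1] = √(9) = 3.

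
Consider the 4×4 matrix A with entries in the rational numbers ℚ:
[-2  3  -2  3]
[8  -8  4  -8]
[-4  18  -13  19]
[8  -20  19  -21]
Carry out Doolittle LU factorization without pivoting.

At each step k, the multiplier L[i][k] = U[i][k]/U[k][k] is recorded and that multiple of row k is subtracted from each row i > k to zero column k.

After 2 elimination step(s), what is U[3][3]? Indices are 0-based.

U[3][3] = -1

[col 0] pivot -2
  R1 -= -4*R0 → (0, 4, -4, 4)  (L[1][0] := -4)
  R2 -= 2*R0 → (0, 12, -9, 13)  (L[2][0] := 2)
  R3 -= -4*R0 → (0, -8, 11, -9)  (L[3][0] := -4)
[col 1] pivot 4
  R2 -= 3*R1 → (0, 0, 3, 1)  (L[2][1] := 3)
  R3 -= -2*R1 → (0, 0, 3, -1)  (L[3][1] := -2)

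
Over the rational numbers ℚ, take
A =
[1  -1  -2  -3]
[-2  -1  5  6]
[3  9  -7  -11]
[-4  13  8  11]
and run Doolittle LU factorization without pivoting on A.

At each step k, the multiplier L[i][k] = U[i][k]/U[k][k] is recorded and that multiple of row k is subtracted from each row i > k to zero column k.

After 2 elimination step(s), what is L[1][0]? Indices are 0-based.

L[1][0] = -2

k=0: U[0][0]=1
  eliminate (1,0): mult=-2, new row 1: (0, -3, 1, 0); set L[1][0]=-2
  eliminate (2,0): mult=3, new row 2: (0, 12, -1, -2); set L[2][0]=3
  eliminate (3,0): mult=-4, new row 3: (0, 9, 0, -1); set L[3][0]=-4
k=1: U[1][1]=-3
  eliminate (2,1): mult=-4, new row 2: (0, 0, 3, -2); set L[2][1]=-4
  eliminate (3,1): mult=-3, new row 3: (0, 0, 3, -1); set L[3][1]=-3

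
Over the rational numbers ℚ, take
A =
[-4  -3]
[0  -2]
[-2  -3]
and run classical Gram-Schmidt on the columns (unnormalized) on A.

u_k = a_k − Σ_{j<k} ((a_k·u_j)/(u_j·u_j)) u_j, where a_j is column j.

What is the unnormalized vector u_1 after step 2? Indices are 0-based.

Step 1: u_0 = a_0 = (-4, 0, -2).
Step 2: u_1 = a_1 − (9/10)·u_0 = (3/5, -2, -6/5).

u_1 = (3/5, -2, -6/5)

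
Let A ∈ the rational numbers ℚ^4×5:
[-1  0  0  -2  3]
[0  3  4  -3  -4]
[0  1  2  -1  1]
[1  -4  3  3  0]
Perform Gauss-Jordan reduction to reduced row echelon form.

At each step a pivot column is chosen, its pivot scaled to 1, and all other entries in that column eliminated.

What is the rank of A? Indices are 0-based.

step 1: normalize row 0 (÷-1) = (1, 0, 0, 2, -3)
  row 3: subtract 1×row0 = (0, -4, 3, 1, 3)
step 2: normalize row 1 (÷3) = (0, 1, 4/3, -1, -4/3)
  row 2: subtract 1×row1 = (0, 0, 2/3, 0, 7/3)
  row 3: subtract -4×row1 = (0, 0, 25/3, -3, -7/3)
step 3: normalize row 2 (÷2/3) = (0, 0, 1, 0, 7/2)
  row 1: subtract 4/3×row2 = (0, 1, 0, -1, -6)
  row 3: subtract 25/3×row2 = (0, 0, 0, -3, -63/2)
step 4: normalize row 3 (÷-3) = (0, 0, 0, 1, 21/2)
  row 0: subtract 2×row3 = (1, 0, 0, 0, -24)
  row 1: subtract -1×row3 = (0, 1, 0, 0, 9/2)

rank = 4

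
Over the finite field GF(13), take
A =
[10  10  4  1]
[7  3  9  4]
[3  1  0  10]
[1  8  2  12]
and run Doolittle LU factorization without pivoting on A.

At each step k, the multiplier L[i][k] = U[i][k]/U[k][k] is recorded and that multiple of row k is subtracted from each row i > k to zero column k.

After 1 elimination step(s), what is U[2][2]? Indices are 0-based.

U[2][2] = 4

k=0: U[0][0]=10
  eliminate (1,0): mult=2, new row 1: (0, 9, 1, 2); set L[1][0]=2
  eliminate (2,0): mult=12, new row 2: (0, 11, 4, 11); set L[2][0]=12
  eliminate (3,0): mult=4, new row 3: (0, 7, 12, 8); set L[3][0]=4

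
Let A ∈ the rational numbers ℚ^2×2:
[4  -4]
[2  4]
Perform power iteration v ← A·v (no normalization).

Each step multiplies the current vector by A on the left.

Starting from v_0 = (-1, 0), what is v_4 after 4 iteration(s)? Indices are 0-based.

v_0 = (-1, 0).
v_1 = A·v_0 = (-4, -2).
v_2 = A·v_1 = (-8, -16).
v_3 = A·v_2 = (32, -80).
v_4 = A·v_3 = (448, -256).

v_4 = (448, -256)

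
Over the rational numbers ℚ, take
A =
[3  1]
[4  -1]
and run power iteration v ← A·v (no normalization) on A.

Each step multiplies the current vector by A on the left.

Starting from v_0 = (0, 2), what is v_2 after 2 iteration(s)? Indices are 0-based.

v_0 = (0, 2).
v_1 = A·v_0 = (2, -2).
v_2 = A·v_1 = (4, 10).

v_2 = (4, 10)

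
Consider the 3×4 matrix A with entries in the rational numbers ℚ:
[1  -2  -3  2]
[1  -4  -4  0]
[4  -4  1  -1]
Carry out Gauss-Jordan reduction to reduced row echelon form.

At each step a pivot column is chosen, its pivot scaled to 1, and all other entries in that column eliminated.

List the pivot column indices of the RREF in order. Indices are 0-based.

pivot columns: 0, 1, 2

[1] R0 /= 1  ⇒  (1, -2, -3, 2)
     R1 -= 1·R0  ⇒  (0, -2, -1, -2)
     R2 -= 4·R0  ⇒  (0, 4, 13, -9)
[2] R1 /= -2  ⇒  (0, 1, 1/2, 1)
     R0 -= -2·R1  ⇒  (1, 0, -2, 4)
     R2 -= 4·R1  ⇒  (0, 0, 11, -13)
[3] R2 /= 11  ⇒  (0, 0, 1, -13/11)
     R0 -= -2·R2  ⇒  (1, 0, 0, 18/11)
     R1 -= 1/2·R2  ⇒  (0, 1, 0, 35/22)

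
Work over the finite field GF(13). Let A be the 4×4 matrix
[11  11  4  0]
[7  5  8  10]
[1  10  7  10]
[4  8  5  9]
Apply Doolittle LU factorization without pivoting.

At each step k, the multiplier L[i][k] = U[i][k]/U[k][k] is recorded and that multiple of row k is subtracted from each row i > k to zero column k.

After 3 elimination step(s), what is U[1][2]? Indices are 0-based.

k=0: U[0][0]=11
  eliminate (1,0): mult=3, new row 1: (0, 11, 9, 10); set L[1][0]=3
  eliminate (2,0): mult=6, new row 2: (0, 9, 9, 10); set L[2][0]=6
  eliminate (3,0): mult=11, new row 3: (0, 4, 0, 9); set L[3][0]=11
k=1: U[1][1]=11
  eliminate (2,1): mult=2, new row 2: (0, 0, 4, 3); set L[2][1]=2
  eliminate (3,1): mult=11, new row 3: (0, 0, 5, 3); set L[3][1]=11
k=2: U[2][2]=4
  eliminate (3,2): mult=11, new row 3: (0, 0, 0, 9); set L[3][2]=11

U[1][2] = 9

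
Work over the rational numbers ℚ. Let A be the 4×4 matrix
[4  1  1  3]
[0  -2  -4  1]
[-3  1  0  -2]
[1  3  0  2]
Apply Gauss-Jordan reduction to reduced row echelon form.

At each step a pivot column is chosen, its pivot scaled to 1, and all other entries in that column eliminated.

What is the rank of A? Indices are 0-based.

step 1: normalize row 0 (÷4) = (1, 1/4, 1/4, 3/4)
  row 2: subtract -3×row0 = (0, 7/4, 3/4, 1/4)
  row 3: subtract 1×row0 = (0, 11/4, -1/4, 5/4)
step 2: normalize row 1 (÷-2) = (0, 1, 2, -1/2)
  row 0: subtract 1/4×row1 = (1, 0, -1/4, 7/8)
  row 2: subtract 7/4×row1 = (0, 0, -11/4, 9/8)
  row 3: subtract 11/4×row1 = (0, 0, -23/4, 21/8)
step 3: normalize row 2 (÷-11/4) = (0, 0, 1, -9/22)
  row 0: subtract -1/4×row2 = (1, 0, 0, 17/22)
  row 1: subtract 2×row2 = (0, 1, 0, 7/22)
  row 3: subtract -23/4×row2 = (0, 0, 0, 3/11)
step 4: normalize row 3 (÷3/11) = (0, 0, 0, 1)
  row 0: subtract 17/22×row3 = (1, 0, 0, 0)
  row 1: subtract 7/22×row3 = (0, 1, 0, 0)
  row 2: subtract -9/22×row3 = (0, 0, 1, 0)

rank = 4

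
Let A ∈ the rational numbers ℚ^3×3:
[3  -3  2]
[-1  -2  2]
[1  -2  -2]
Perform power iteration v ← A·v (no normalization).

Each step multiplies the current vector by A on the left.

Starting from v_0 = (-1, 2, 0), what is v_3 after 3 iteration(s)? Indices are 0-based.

v_0 = (-1, 2, 0).
v_1 = A·v_0 = (-9, -3, -5).
v_2 = A·v_1 = (-28, 5, 7).
v_3 = A·v_2 = (-85, 32, -52).

v_3 = (-85, 32, -52)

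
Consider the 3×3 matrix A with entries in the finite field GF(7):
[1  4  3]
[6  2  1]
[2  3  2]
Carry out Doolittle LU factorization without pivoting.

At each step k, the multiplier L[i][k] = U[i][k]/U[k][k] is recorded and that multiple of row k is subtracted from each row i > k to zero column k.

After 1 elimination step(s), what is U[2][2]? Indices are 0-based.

[col 0] pivot 1
  R1 -= 6*R0 → (0, 6, 4)  (L[1][0] := 6)
  R2 -= 2*R0 → (0, 2, 3)  (L[2][0] := 2)

U[2][2] = 3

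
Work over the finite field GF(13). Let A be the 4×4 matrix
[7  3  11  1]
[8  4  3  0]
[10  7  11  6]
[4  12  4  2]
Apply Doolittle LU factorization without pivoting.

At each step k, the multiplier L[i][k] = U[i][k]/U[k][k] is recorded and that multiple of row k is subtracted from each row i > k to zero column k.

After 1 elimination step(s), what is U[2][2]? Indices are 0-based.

U[2][2] = 12

Step 1: pivot at (0,0) is 7.
  row1 ← row1 − (3)·row0  ⇒  L[1][0]=3, U row1=(0, 8, 9, 10)
  row2 ← row2 − (7)·row0  ⇒  L[2][0]=7, U row2=(0, 12, 12, 12)
  row3 ← row3 − (8)·row0  ⇒  L[3][0]=8, U row3=(0, 1, 7, 7)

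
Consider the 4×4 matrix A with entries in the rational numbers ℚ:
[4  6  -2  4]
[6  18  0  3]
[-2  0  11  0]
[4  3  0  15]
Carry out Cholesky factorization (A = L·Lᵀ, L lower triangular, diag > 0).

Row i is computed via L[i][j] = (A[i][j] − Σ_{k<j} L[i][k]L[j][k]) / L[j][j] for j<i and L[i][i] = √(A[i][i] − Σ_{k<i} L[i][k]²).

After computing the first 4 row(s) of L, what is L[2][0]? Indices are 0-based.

L[2][0] = -1

Step 1: L[0][0] = √(4) = 2.
  L[1][0] = (6) / L[0][0] = 3.
Step 2: L[1][1] = √(9) = 3.
  L[2][0] = (-2) / L[0][0] = -1.
  L[2][1] = (3) / L[1][1] = 1.
Step 3: L[2][2] = √(9) = 3.
  L[3][0] = (4) / L[0][0] = 2.
  L[3][1] = (-3) / L[1][1] = -1.
  L[3][2] = (3) / L[2][2] = 1.
Step 4: L[3][3] = √(9) = 3.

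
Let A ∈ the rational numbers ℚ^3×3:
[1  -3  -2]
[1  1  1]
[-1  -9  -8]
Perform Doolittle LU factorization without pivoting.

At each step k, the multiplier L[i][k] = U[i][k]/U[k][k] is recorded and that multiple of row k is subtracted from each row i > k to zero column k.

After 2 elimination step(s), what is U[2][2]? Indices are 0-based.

[col 0] pivot 1
  R1 -= 1*R0 → (0, 4, 3)  (L[1][0] := 1)
  R2 -= -1*R0 → (0, -12, -10)  (L[2][0] := -1)
[col 1] pivot 4
  R2 -= -3*R1 → (0, 0, -1)  (L[2][1] := -3)

U[2][2] = -1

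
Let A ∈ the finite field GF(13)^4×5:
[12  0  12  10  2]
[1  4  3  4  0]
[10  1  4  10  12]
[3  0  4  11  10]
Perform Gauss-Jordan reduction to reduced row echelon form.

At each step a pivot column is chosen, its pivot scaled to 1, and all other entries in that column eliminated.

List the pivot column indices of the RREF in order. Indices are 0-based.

[1] R0 /= 12  ⇒  (1, 0, 1, 3, 11)
     R1 -= 1·R0  ⇒  (0, 4, 2, 1, 2)
     R2 -= 10·R0  ⇒  (0, 1, 7, 6, 6)
     R3 -= 3·R0  ⇒  (0, 0, 1, 2, 3)
[2] R1 /= 4  ⇒  (0, 1, 7, 10, 7)
     R2 -= 1·R1  ⇒  (0, 0, 0, 9, 12)
[3] R2 <-> R3
[3] R2 /= 1  ⇒  (0, 0, 1, 2, 3)
     R0 -= 1·R2  ⇒  (1, 0, 0, 1, 8)
     R1 -= 7·R2  ⇒  (0, 1, 0, 9, 12)
[4] R3 /= 9  ⇒  (0, 0, 0, 1, 10)
     R0 -= 1·R3  ⇒  (1, 0, 0, 0, 11)
     R1 -= 9·R3  ⇒  (0, 1, 0, 0, 0)
     R2 -= 2·R3  ⇒  (0, 0, 1, 0, 9)

pivot columns: 0, 1, 2, 3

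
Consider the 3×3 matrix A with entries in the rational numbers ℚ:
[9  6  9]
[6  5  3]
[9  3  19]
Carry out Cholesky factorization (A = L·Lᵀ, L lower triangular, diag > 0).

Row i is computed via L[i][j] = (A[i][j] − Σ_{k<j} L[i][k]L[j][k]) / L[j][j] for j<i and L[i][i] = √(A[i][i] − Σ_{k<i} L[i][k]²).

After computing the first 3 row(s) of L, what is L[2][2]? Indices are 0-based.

Step 1: L[0][0] = √(9) = 3.
  L[1][0] = (6) / L[0][0] = 2.
Step 2: L[1][1] = √(1) = 1.
  L[2][0] = (9) / L[0][0] = 3.
  L[2][1] = (-3) / L[1][1] = -3.
Step 3: L[2][2] = √(1) = 1.

L[2][2] = 1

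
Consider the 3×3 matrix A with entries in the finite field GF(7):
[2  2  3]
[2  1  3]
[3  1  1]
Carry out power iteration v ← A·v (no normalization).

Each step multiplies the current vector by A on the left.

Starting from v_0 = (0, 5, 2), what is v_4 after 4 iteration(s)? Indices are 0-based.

v_4 = (6, 0, 4)

v_0 = (0, 5, 2).
v_1 = A·v_0 = (2, 4, 0).
v_2 = A·v_1 = (5, 1, 3).
v_3 = A·v_2 = (0, 6, 5).
v_4 = A·v_3 = (6, 0, 4).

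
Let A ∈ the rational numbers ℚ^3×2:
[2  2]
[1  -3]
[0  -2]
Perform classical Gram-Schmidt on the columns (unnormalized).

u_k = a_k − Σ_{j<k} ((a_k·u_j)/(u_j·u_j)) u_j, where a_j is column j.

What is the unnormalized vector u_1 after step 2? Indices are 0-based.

Step 1: u_0 = a_0 = (2, 1, 0).
Step 2: u_1 = a_1 − (1/5)·u_0 = (8/5, -16/5, -2).

u_1 = (8/5, -16/5, -2)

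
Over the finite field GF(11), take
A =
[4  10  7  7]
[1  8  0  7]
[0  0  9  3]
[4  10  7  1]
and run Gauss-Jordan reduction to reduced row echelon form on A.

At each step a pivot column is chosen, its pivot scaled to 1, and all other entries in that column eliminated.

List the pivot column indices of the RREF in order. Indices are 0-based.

pivot columns: 0, 2, 3

pivot(0,0)=4: scale R0 → (1, 8, 10, 10)
  clear (1,0): R1 −= (1)R0 → (0, 0, 1, 8)
  clear (3,0): R3 −= (4)R0 → (0, 0, 0, 5)
col 1: no nonzero at/below row 1; advance.
pivot(1,2)=1: scale R1 → (0, 0, 1, 8)
  clear (0,2): R0 −= (10)R1 → (1, 8, 0, 7)
  clear (2,2): R2 −= (9)R1 → (0, 0, 0, 8)
pivot(2,3)=8: scale R2 → (0, 0, 0, 1)
  clear (0,3): R0 −= (7)R2 → (1, 8, 0, 0)
  clear (1,3): R1 −= (8)R2 → (0, 0, 1, 0)
  clear (3,3): R3 −= (5)R2 → (0, 0, 0, 0)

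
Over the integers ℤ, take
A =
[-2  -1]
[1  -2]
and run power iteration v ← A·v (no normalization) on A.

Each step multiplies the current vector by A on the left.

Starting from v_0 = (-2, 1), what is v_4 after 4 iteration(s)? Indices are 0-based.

v_0 = (-2, 1).
v_1 = A·v_0 = (3, -4).
v_2 = A·v_1 = (-2, 11).
v_3 = A·v_2 = (-7, -24).
v_4 = A·v_3 = (38, 41).

v_4 = (38, 41)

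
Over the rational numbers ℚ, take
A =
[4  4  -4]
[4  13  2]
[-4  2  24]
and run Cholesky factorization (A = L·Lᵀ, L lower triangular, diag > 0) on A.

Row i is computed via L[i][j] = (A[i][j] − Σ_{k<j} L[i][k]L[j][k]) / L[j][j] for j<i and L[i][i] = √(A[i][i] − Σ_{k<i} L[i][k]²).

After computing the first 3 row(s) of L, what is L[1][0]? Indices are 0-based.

Step 1: L[0][0] = √(4) = 2.
  L[1][0] = (4) / L[0][0] = 2.
Step 2: L[1][1] = √(9) = 3.
  L[2][0] = (-4) / L[0][0] = -2.
  L[2][1] = (6) / L[1][1] = 2.
Step 3: L[2][2] = √(16) = 4.

L[1][0] = 2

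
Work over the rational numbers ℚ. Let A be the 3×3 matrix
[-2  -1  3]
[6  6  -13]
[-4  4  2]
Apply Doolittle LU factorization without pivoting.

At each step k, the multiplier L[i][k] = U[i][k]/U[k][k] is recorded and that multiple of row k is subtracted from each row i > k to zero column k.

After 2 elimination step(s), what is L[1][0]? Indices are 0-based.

L[1][0] = -3

k=0: U[0][0]=-2
  eliminate (1,0): mult=-3, new row 1: (0, 3, -4); set L[1][0]=-3
  eliminate (2,0): mult=2, new row 2: (0, 6, -4); set L[2][0]=2
k=1: U[1][1]=3
  eliminate (2,1): mult=2, new row 2: (0, 0, 4); set L[2][1]=2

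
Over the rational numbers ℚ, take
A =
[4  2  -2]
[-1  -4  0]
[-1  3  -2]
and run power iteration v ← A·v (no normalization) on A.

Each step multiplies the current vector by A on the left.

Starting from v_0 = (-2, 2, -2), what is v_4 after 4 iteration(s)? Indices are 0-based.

v_4 = (-552, 252, -552)

v_0 = (-2, 2, -2).
v_1 = A·v_0 = (0, -6, 12).
v_2 = A·v_1 = (-36, 24, -42).
v_3 = A·v_2 = (-12, -60, 192).
v_4 = A·v_3 = (-552, 252, -552).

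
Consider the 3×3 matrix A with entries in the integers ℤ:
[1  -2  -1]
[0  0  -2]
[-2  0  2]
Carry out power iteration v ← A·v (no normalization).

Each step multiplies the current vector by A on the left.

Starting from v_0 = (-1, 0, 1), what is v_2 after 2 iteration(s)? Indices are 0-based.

v_2 = (-2, -8, 12)

v_0 = (-1, 0, 1).
v_1 = A·v_0 = (-2, -2, 4).
v_2 = A·v_1 = (-2, -8, 12).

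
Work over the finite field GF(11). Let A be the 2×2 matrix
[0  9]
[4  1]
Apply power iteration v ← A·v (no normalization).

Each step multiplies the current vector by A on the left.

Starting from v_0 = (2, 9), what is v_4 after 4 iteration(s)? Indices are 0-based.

v_4 = (8, 7)

v_0 = (2, 9).
v_1 = A·v_0 = (4, 6).
v_2 = A·v_1 = (10, 0).
v_3 = A·v_2 = (0, 7).
v_4 = A·v_3 = (8, 7).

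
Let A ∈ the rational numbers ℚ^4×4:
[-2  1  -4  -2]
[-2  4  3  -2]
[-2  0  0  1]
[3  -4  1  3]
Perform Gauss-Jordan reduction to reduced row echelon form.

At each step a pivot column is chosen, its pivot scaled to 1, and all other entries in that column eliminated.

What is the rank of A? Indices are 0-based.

rank = 4

pivot(0,0)=-2: scale R0 → (1, -1/2, 2, 1)
  clear (1,0): R1 −= (-2)R0 → (0, 3, 7, 0)
  clear (2,0): R2 −= (-2)R0 → (0, -1, 4, 3)
  clear (3,0): R3 −= (3)R0 → (0, -5/2, -5, 0)
pivot(1,1)=3: scale R1 → (0, 1, 7/3, 0)
  clear (0,1): R0 −= (-1/2)R1 → (1, 0, 19/6, 1)
  clear (2,1): R2 −= (-1)R1 → (0, 0, 19/3, 3)
  clear (3,1): R3 −= (-5/2)R1 → (0, 0, 5/6, 0)
pivot(2,2)=19/3: scale R2 → (0, 0, 1, 9/19)
  clear (0,2): R0 −= (19/6)R2 → (1, 0, 0, -1/2)
  clear (1,2): R1 −= (7/3)R2 → (0, 1, 0, -21/19)
  clear (3,2): R3 −= (5/6)R2 → (0, 0, 0, -15/38)
pivot(3,3)=-15/38: scale R3 → (0, 0, 0, 1)
  clear (0,3): R0 −= (-1/2)R3 → (1, 0, 0, 0)
  clear (1,3): R1 −= (-21/19)R3 → (0, 1, 0, 0)
  clear (2,3): R2 −= (9/19)R3 → (0, 0, 1, 0)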